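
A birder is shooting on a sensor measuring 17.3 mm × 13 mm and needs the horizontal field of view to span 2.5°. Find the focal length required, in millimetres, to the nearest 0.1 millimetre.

From α = 2·arctan(w/2f) we get f = w / (2·tan(α/2)).
With w = 17.3 mm and α/2 = 1.25°, tan(α/2) ≈ 0.02182, so f ≈ 17.3 / 0.04364 ≈ 396.4239 mm.

396.4 mm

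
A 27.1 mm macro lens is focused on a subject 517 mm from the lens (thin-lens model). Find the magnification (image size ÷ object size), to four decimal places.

0.0553×

Thin lens: 1/f = 1/dₒ + 1/dᵢ → 1/dᵢ = 1/27.1 − 1/517 = 0.0349661 mm⁻¹, so dᵢ ≈ 28.5991 mm.
Magnification m = dᵢ/dₒ = 28.5991/517 ≈ 0.05532.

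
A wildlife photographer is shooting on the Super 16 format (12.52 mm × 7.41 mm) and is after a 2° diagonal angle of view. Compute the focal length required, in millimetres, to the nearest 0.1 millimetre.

Sensor diagonal = √(12.52² + 7.41²) = √211.6585 ≈ 14.5485 mm.
From α = 2·arctan(d/2f) we get f = d / (2·tan(α/2)).
With d = 14.5485 mm and α/2 = 1°, tan(α/2) ≈ 0.01746, so f ≈ 14.5485 / 0.03491 ≈ 416.7412 mm.

416.7 mm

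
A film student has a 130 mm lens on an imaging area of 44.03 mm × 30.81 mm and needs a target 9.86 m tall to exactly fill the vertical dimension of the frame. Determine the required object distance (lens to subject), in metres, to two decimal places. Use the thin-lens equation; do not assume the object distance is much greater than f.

W: 9.86 m = 9860 mm.
Magnification m = h/W = dᵢ/dₒ; combined with 1/f = 1/dₒ + 1/dᵢ this gives dₒ = f·(1 + W/h).
dₒ = 130 mm × (1 + 9860/30.81) = 130 × 321.0260 ≈ 41733.376 mm = 41.7334 m.

41.73 m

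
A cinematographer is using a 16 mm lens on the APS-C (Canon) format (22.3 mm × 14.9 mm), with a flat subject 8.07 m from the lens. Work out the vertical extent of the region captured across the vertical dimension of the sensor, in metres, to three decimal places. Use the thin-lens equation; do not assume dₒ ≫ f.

7.500 m

dₒ: 8.07 m = 8070 mm.
Similar triangles through the lens centre give W/dₒ = h/dᵢ; with 1/f = 1/dₒ + 1/dᵢ this gives W = h·(dₒ − f)/f.
W = 14.9 mm × (8070 − 16) / 16 = 14.9 × 503.3750 ≈ 7500.288 mm = 7.50029 m.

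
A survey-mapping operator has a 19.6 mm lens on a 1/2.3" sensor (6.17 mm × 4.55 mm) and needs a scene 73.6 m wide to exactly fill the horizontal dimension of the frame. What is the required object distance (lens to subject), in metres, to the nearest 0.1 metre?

233.8 m

W: 73.6 m = 73600 mm.
Magnification m = w/W = dᵢ/dₒ; combined with 1/f = 1/dₒ + 1/dᵢ this gives dₒ = f·(1 + W/w).
dₒ = 19.6 mm × (1 + 73600/6.17) = 19.6 × 11929.6872 ≈ 233821.869 mm = 233.822 m.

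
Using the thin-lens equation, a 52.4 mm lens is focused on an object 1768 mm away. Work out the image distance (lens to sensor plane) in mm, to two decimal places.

1/dᵢ = 1/f − 1/dₒ = 1/52.4 − 1/1768 = 0.0185184 mm⁻¹.
dᵢ = 1/0.0185184 ≈ 54.0005 mm.

54.00 mm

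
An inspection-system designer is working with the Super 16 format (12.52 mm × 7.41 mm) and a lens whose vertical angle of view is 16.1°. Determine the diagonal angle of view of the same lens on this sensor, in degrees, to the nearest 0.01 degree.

31.04°

From the vertical AOV: f = 7.41 / (2·tan(8.05°)) = 7.41 / 0.28286 ≈ 26.1965 mm.
Sensor diagonal = √(12.52² + 7.41²) = √211.6585 ≈ 14.5485 mm.
Diagonal AOV = 2·arctan(14.5485 / (2 × 26.1965)) = 2·arctan(0.27768) ≈ 31.0378°.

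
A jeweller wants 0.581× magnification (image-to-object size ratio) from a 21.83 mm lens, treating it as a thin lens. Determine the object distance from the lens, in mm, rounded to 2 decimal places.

With m = dᵢ/dₒ and 1/f = 1/dₒ + 1/dᵢ, substituting dᵢ = m·dₒ gives 1/f = (1 + 1/m)/dₒ, hence dₒ = f·(1 + 1/m).
dₒ = 21.83 × (1 + 1/0.581) = 21.83 × 2.72117 ≈ 59.403 mm.

59.40 mm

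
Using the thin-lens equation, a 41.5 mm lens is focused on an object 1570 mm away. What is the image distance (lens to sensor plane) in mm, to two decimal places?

1/dᵢ = 1/f − 1/dₒ = 1/41.5 − 1/1570 = 0.0234594 mm⁻¹.
dᵢ = 1/0.0234594 ≈ 42.6268 mm.

42.63 mm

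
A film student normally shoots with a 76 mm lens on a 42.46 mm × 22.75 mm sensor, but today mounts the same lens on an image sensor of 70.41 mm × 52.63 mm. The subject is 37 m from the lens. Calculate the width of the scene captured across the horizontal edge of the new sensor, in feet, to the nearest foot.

The focal length stays 76 mm; the relevant sensor dimension is now w = 70.41 mm. Object distance dₒ = 37 m = 37000 mm.
Thin-lens field width W = w·(dₒ − f)/f = 70.41 × (37000 − 76)/76 ≈ 34208.143 mm = 34208.143/304.8 ft = 112.231 ft.

112 ft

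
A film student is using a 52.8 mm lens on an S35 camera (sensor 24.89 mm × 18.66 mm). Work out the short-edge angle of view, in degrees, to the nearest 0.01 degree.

20.04°

Angle of view α = 2·arctan(h/2f) with h = 18.66 mm and f = 52.8 mm.
h/2f = 0.17670; arctan(0.17670) ≈ 10.0210°, so α ≈ 20.0420°.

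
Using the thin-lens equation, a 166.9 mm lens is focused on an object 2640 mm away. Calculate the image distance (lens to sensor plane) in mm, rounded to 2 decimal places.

1/dᵢ = 1/f − 1/dₒ = 1/166.9 − 1/2640 = 0.0056128 mm⁻¹.
dᵢ = 1/0.0056128 ≈ 178.1634 mm.

178.16 mm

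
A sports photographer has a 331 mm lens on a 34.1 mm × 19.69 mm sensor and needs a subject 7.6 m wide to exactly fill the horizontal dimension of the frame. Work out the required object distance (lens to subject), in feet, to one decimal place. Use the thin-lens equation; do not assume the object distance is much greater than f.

243.1 ft

W: 7.6 m = 7600 mm.
Magnification m = w/W = dᵢ/dₒ; combined with 1/f = 1/dₒ + 1/dᵢ this gives dₒ = f·(1 + W/w).
dₒ = 331 mm × (1 + 7600/34.1) = 331 × 223.8739 ≈ 74102.261 mm = 74102.261/304.8 ft = 243.118 ft.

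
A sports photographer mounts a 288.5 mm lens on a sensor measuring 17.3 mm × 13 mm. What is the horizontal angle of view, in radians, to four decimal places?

0.0599 rad

Angle of view α = 2·arctan(w/2f) with w = 17.3 mm and f = 288.5 mm.
w/2f = 0.02998; arctan(0.02998) ≈ 0.0300 rad, so α ≈ 0.0599 rad.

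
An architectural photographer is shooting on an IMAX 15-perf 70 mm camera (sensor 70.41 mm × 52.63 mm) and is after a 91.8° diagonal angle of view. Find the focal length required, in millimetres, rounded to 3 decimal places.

Sensor diagonal = √(70.41² + 52.63²) = √7727.4850 ≈ 87.9061 mm.
From α = 2·arctan(d/2f) we get f = d / (2·tan(α/2)).
With d = 87.9061 mm and α/2 = 45.9°, tan(α/2) ≈ 1.03192, so f ≈ 87.9061 / 2.06384 ≈ 42.5935 mm.

42.593 mm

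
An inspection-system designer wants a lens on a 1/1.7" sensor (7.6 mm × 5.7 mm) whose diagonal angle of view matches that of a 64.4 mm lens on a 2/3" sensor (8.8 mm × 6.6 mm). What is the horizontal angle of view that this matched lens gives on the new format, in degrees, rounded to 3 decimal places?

Sensor diagonal = √(8.8² + 6.6²) = √121.0000 ≈ 11.0000 mm.
Sensor diagonal = √(7.6² + 5.7²) = √90.2500 ≈ 9.5000 mm.
Equal diagonal AOV ⇒ f₂ = f₁ · 9.5000/11.0000 = 64.4 × 0.86364 ≈ 55.6182 mm.
Horizontal AOV on the new format = 2·arctan(7.6 / (2 × 55.6182)) = 2·arctan(0.06832) ≈ 7.8171°.

7.817°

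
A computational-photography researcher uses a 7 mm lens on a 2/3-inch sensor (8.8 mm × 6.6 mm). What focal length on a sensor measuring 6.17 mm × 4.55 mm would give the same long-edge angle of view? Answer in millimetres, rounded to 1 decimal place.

4.9 mm

Equal angle of view means equal width/f ratio, so f₂ = f₁ · (width₂/width₁) = 7 × 6.17/8.8.
f₂ = 7 × 0.70114 ≈ 4.908 mm.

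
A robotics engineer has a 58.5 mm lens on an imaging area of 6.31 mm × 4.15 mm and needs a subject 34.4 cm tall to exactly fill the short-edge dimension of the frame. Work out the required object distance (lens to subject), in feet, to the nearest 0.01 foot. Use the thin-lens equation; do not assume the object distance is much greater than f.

16.10 ft

W: 34.4 cm = 344 mm.
Magnification m = h/W = dᵢ/dₒ; combined with 1/f = 1/dₒ + 1/dᵢ this gives dₒ = f·(1 + W/h).
dₒ = 58.5 mm × (1 + 344/4.15) = 58.5 × 83.8916 ≈ 4907.657 mm = 4907.657/304.8 ft = 16.1012 ft.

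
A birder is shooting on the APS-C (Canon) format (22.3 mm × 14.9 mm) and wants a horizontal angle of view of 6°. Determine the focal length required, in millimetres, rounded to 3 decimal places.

212.755 mm

From α = 2·arctan(w/2f) we get f = w / (2·tan(α/2)).
With w = 22.3 mm and α/2 = 3°, tan(α/2) ≈ 0.05241, so f ≈ 22.3 / 0.10482 ≈ 212.7547 mm.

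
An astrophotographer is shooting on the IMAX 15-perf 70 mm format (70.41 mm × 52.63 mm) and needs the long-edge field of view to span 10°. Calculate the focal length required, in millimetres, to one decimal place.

402.4 mm

From α = 2·arctan(w/2f) we get f = w / (2·tan(α/2)).
With w = 70.41 mm and α/2 = 5°, tan(α/2) ≈ 0.08749, so f ≈ 70.41 / 0.17498 ≈ 402.3950 mm.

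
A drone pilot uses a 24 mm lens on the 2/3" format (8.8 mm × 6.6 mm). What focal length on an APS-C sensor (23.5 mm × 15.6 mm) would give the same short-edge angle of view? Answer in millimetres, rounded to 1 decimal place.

56.7 mm

Equal angle of view means equal height/f ratio, so f₂ = f₁ · (height₂/height₁) = 24 × 15.6/6.6.
f₂ = 24 × 2.36364 ≈ 56.727 mm.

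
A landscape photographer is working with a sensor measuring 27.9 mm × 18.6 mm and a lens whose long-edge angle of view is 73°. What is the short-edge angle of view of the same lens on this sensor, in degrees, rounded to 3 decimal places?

From the long-edge AOV: f = 27.9 / (2·tan(36.5°)) = 27.9 / 1.47992 ≈ 18.8523 mm.
Short-edge AOV = 2·arctan(18.6 / (2 × 18.8523)) = 2·arctan(0.49331) ≈ 52.5149°.

52.515°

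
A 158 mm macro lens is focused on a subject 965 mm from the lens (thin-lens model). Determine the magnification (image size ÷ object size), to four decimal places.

Thin lens: 1/f = 1/dₒ + 1/dᵢ → 1/dᵢ = 1/158 − 1/965 = 0.0052928 mm⁻¹, so dᵢ ≈ 188.9343 mm.
Magnification m = dᵢ/dₒ = 188.9343/965 ≈ 0.19579.

0.1958×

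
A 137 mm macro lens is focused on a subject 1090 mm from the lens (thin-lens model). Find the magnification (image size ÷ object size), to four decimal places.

Thin lens: 1/f = 1/dₒ + 1/dᵢ → 1/dᵢ = 1/137 − 1/1090 = 0.0063818 mm⁻¹, so dᵢ ≈ 156.6946 mm.
Magnification m = dᵢ/dₒ = 156.6946/1090 ≈ 0.14376.

0.1438×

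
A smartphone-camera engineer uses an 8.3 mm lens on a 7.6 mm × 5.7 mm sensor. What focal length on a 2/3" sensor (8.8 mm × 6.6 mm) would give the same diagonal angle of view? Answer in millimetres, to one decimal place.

Sensor diagonal = √(7.6² + 5.7²) = √90.2500 ≈ 9.5000 mm.
Sensor diagonal = √(8.8² + 6.6²) = √121.0000 ≈ 11.0000 mm.
Equal angle of view means equal diagonal/f ratio, so f₂ = f₁ · (diagonal₂/diagonal₁) = 8.3 × 11.0000/9.5000.
f₂ = 8.3 × 1.15789 ≈ 9.611 mm.

9.6 mm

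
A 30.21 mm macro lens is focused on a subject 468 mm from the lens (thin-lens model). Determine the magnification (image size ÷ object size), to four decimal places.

Thin lens: 1/f = 1/dₒ + 1/dᵢ → 1/dᵢ = 1/30.21 − 1/468 = 0.0309649 mm⁻¹, so dᵢ ≈ 32.2947 mm.
Magnification m = dᵢ/dₒ = 32.2947/468 ≈ 0.06901.

0.0690×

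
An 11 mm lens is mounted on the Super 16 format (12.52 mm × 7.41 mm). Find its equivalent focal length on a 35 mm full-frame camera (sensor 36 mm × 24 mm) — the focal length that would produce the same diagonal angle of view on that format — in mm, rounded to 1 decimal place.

Sensor diagonal = √(12.52² + 7.41²) = √211.6585 ≈ 14.5485 mm.
Sensor diagonal = √(36² + 24²) = √1872.0000 ≈ 43.2666 mm.
Equal angle of view means equal diagonal/f ratio, so f₂ = f₁ · (diagonal₂/diagonal₁) = 11 × 43.2666/14.5485.
f₂ = 11 × 2.97396 ≈ 32.714 mm.

32.7 mm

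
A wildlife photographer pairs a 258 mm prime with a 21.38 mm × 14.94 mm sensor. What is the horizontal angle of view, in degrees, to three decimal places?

4.745°

Angle of view α = 2·arctan(w/2f) with w = 21.38 mm and f = 258 mm.
w/2f = 0.04143; arctan(0.04143) ≈ 2.3726°, so α ≈ 4.7453°.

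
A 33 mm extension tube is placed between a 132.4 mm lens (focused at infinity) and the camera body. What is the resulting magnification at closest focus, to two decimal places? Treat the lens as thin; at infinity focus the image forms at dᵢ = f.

0.25×

The tube moves the image plane from f to f + e, so dᵢ = 132.4 + 33 = 165.4 mm. Focus is achieved when 1/f = 1/dₒ + 1/dᵢ, giving dₒ = 1/(1/f − 1/(f+e)).
Magnification m = dᵢ/dₒ = (f+e)·(1/f − 1/(f+e)) = e/f = 33/132.4 ≈ 0.2492.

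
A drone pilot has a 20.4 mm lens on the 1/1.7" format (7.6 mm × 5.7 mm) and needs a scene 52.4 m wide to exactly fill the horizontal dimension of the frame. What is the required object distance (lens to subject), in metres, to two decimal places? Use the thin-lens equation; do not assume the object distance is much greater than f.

140.67 m

W: 52.4 m = 52400 mm.
Magnification m = w/W = dᵢ/dₒ; combined with 1/f = 1/dₒ + 1/dᵢ this gives dₒ = f·(1 + W/w).
dₒ = 20.4 mm × (1 + 52400/7.6) = 20.4 × 6895.7368 ≈ 140673.032 mm = 140.673 m.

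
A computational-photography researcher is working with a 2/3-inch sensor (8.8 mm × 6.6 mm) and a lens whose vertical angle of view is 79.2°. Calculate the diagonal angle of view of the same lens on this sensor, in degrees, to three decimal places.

From the vertical AOV: f = 6.6 / (2·tan(39.6°)) = 6.6 / 1.65454 ≈ 3.9890 mm.
Sensor diagonal = √(8.8² + 6.6²) = √121.0000 ≈ 11.0000 mm.
Diagonal AOV = 2·arctan(11.0000 / (2 × 3.9890)) = 2·arctan(1.37879) ≈ 108.0951°.

108.095°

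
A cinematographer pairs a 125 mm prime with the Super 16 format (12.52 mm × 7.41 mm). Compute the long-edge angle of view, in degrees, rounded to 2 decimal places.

5.73°

Angle of view α = 2·arctan(w/2f) with w = 12.52 mm and f = 125 mm.
w/2f = 0.05008; arctan(0.05008) ≈ 2.8670°, so α ≈ 5.7340°.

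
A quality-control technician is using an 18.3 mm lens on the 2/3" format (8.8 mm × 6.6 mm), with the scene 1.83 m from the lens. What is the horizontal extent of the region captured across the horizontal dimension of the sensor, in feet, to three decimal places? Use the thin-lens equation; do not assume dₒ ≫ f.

2.858 ft

dₒ: 1.83 m = 1830 mm.
Similar triangles through the lens centre give W/dₒ = w/dᵢ; with 1/f = 1/dₒ + 1/dᵢ this gives W = w·(dₒ − f)/f.
W = 8.8 mm × (1830 − 18.3) / 18.3 = 8.8 × 99.0000 ≈ 871.200 mm = 871.200/304.8 ft = 2.85827 ft.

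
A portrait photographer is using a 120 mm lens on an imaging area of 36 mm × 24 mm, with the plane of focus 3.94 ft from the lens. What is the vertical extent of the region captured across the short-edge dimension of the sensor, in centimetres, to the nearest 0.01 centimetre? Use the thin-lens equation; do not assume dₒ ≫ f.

21.62 cm

dₒ: 3.94 ft × 304.8 mm/ft = 1200.91 mm.
Similar triangles through the lens centre give W/dₒ = h/dᵢ; with 1/f = 1/dₒ + 1/dᵢ this gives W = h·(dₒ − f)/f.
W = 24 mm × (1200.91 − 120) / 120 = 24 × 9.0076 ≈ 216.182 mm = 21.6182 cm.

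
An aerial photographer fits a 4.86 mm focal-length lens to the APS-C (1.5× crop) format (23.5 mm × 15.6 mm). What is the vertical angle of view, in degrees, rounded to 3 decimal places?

Angle of view α = 2·arctan(h/2f) with h = 15.6 mm and f = 4.86 mm.
h/2f = 1.60494; arctan(1.60494) ≈ 58.0739°, so α ≈ 116.1478°.

116.148°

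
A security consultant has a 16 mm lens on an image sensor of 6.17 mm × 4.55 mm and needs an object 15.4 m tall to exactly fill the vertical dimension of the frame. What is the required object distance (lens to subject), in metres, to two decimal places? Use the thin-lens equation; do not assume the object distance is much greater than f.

W: 15.4 m = 15400 mm.
Magnification m = h/W = dᵢ/dₒ; combined with 1/f = 1/dₒ + 1/dᵢ this gives dₒ = f·(1 + W/h).
dₒ = 16 mm × (1 + 15400/4.55) = 16 × 3385.6154 ≈ 54169.846 mm = 54.1698 m.

54.17 m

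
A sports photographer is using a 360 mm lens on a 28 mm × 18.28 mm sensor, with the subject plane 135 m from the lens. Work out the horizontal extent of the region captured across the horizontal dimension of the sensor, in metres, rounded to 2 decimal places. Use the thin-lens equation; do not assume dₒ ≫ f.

dₒ: 135 m = 135000 mm.
Similar triangles through the lens centre give W/dₒ = w/dᵢ; with 1/f = 1/dₒ + 1/dᵢ this gives W = w·(dₒ − f)/f.
W = 28 mm × (135000 − 360) / 360 = 28 × 374.0000 ≈ 10472.000 mm = 10.472 m.

10.47 m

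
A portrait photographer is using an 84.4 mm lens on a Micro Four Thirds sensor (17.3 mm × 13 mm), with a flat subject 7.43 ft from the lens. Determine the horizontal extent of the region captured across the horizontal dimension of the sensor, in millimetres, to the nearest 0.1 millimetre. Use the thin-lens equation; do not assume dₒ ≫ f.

446.9 mm

dₒ: 7.43 ft × 304.8 mm/ft = 2264.66 mm.
Similar triangles through the lens centre give W/dₒ = w/dᵢ; with 1/f = 1/dₒ + 1/dᵢ this gives W = w·(dₒ − f)/f.
W = 17.3 mm × (2264.66 − 84.4) / 84.4 = 17.3 × 25.8325 ≈ 446.902 mm.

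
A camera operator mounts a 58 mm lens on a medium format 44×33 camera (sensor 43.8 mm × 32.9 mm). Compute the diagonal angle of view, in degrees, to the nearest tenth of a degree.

Sensor diagonal = √(43.8² + 32.9²) = √3000.8500 ≈ 54.7800 mm.
Angle of view α = 2·arctan(d/2f) with d = 54.7800 mm and f = 58 mm.
d/2f = 0.47224; arctan(0.47224) ≈ 25.2786°, so α ≈ 50.5573°.

50.6°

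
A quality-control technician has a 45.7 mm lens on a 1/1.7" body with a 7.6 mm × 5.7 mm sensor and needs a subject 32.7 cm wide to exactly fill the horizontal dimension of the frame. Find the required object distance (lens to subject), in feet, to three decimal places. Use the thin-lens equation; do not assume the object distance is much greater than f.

6.601 ft

W: 32.7 cm = 327 mm.
Magnification m = w/W = dᵢ/dₒ; combined with 1/f = 1/dₒ + 1/dᵢ this gives dₒ = f·(1 + W/w).
dₒ = 45.7 mm × (1 + 327/7.6) = 45.7 × 44.0263 ≈ 2012.003 mm = 2012.003/304.8 ft = 6.60106 ft.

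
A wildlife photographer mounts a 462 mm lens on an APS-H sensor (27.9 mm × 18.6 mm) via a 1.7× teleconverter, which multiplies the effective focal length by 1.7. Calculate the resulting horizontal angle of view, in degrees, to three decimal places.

Effective focal length f = 462 × 1.7 = 785.4 mm.
α = 2·arctan(27.9 / (2 × 785.4)) = 2·arctan(0.01776) ≈ 2.0351°.

2.035°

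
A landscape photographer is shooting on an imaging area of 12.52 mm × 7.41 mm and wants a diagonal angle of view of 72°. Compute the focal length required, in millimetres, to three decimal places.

10.012 mm

Sensor diagonal = √(12.52² + 7.41²) = √211.6585 ≈ 14.5485 mm.
From α = 2·arctan(d/2f) we get f = d / (2·tan(α/2)).
With d = 14.5485 mm and α/2 = 36°, tan(α/2) ≈ 0.72654, so f ≈ 14.5485 / 1.45309 ≈ 10.0121 mm.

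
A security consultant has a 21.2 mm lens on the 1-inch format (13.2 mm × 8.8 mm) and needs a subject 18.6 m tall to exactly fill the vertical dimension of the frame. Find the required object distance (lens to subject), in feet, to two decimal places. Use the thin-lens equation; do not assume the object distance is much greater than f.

147.08 ft

W: 18.6 m = 18600 mm.
Magnification m = h/W = dᵢ/dₒ; combined with 1/f = 1/dₒ + 1/dᵢ this gives dₒ = f·(1 + W/h).
dₒ = 21.2 mm × (1 + 18600/8.8) = 21.2 × 2114.6364 ≈ 44830.291 mm = 44830.291/304.8 ft = 147.081 ft.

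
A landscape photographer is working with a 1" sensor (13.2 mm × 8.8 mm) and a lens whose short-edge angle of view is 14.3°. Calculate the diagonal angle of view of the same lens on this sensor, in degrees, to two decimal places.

From the short-edge AOV: f = 8.8 / (2·tan(7.15°)) = 8.8 / 0.25089 ≈ 35.0757 mm.
Sensor diagonal = √(13.2² + 8.8²) = √251.6800 ≈ 15.8644 mm.
Diagonal AOV = 2·arctan(15.8644 / (2 × 35.0757)) = 2·arctan(0.22615) ≈ 25.4857°.

25.49°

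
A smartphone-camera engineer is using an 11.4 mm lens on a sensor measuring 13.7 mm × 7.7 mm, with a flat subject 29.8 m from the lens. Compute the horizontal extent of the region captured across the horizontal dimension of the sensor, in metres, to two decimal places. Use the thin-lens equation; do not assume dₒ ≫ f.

dₒ: 29.8 m = 29800 mm.
Similar triangles through the lens centre give W/dₒ = w/dᵢ; with 1/f = 1/dₒ + 1/dᵢ this gives W = w·(dₒ − f)/f.
W = 13.7 mm × (29800 − 11.4) / 11.4 = 13.7 × 2613.0351 ≈ 35798.581 mm = 35.7986 m.

35.80 m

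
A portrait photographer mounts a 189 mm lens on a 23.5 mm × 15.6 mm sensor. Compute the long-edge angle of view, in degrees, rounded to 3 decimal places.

Angle of view α = 2·arctan(w/2f) with w = 23.5 mm and f = 189 mm.
w/2f = 0.06217; arctan(0.06217) ≈ 3.5575°, so α ≈ 7.1149°.

7.115°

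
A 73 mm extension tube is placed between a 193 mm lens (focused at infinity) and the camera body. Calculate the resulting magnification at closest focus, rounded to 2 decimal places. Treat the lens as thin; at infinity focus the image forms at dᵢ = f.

0.38×

The tube moves the image plane from f to f + e, so dᵢ = 193 + 73 = 266 mm. Focus is achieved when 1/f = 1/dₒ + 1/dᵢ, giving dₒ = 1/(1/f − 1/(f+e)).
Magnification m = dᵢ/dₒ = (f+e)·(1/f − 1/(f+e)) = e/f = 73/193 ≈ 0.3782.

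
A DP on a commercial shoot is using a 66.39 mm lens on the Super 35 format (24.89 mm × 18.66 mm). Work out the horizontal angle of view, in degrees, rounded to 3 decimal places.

Angle of view α = 2·arctan(w/2f) with w = 24.89 mm and f = 66.39 mm.
w/2f = 0.18745; arctan(0.18745) ≈ 10.6170°, so α ≈ 21.2341°.

21.234°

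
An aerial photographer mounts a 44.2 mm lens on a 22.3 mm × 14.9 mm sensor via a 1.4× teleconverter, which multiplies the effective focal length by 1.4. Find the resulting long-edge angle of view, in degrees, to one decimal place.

Effective focal length f = 44.2 × 1.4 = 61.88 mm.
α = 2·arctan(22.3 / (2 × 61.88)) = 2·arctan(0.18019) ≈ 20.4288°.

20.4°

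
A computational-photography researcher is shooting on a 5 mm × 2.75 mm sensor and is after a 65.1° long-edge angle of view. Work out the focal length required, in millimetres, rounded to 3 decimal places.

3.917 mm

From α = 2·arctan(w/2f) we get f = w / (2·tan(α/2)).
With w = 5 mm and α/2 = 32.55°, tan(α/2) ≈ 0.63830, so f ≈ 5 / 1.27660 ≈ 3.9167 mm.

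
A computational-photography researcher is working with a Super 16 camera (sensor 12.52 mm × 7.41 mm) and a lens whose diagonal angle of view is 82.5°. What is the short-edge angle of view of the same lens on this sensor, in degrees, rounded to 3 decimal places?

48.138°

Sensor diagonal = √(12.52² + 7.41²) = √211.6585 ≈ 14.5485 mm.
From the diagonal AOV: f = 14.5485 / (2·tan(41.25°)) = 14.5485 / 1.75395 ≈ 8.2947 mm.
Short-edge AOV = 2·arctan(7.41 / (2 × 8.2947)) = 2·arctan(0.44667) ≈ 48.1379°.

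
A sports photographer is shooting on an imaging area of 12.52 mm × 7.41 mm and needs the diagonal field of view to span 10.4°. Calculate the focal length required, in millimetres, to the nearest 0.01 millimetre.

Sensor diagonal = √(12.52² + 7.41²) = √211.6585 ≈ 14.5485 mm.
From α = 2·arctan(d/2f) we get f = d / (2·tan(α/2)).
With d = 14.5485 mm and α/2 = 5.2°, tan(α/2) ≈ 0.09101, so f ≈ 14.5485 / 0.18201 ≈ 79.9305 mm.

79.93 mm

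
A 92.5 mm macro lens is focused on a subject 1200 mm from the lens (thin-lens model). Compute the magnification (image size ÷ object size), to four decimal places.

0.0835×

Thin lens: 1/f = 1/dₒ + 1/dᵢ → 1/dᵢ = 1/92.5 − 1/1200 = 0.0099775 mm⁻¹, so dᵢ ≈ 100.2257 mm.
Magnification m = dᵢ/dₒ = 100.2257/1200 ≈ 0.08352.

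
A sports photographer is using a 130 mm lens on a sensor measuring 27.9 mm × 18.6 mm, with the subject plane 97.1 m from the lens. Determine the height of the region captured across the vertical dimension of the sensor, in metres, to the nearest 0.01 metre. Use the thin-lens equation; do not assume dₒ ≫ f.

13.87 m

dₒ: 97.1 m = 97100 mm.
Similar triangles through the lens centre give W/dₒ = h/dᵢ; with 1/f = 1/dₒ + 1/dᵢ this gives W = h·(dₒ − f)/f.
W = 18.6 mm × (97100 − 130) / 130 = 18.6 × 745.9231 ≈ 13874.169 mm = 13.8742 m.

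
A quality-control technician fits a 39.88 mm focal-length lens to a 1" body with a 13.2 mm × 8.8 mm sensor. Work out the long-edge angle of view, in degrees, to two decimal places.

Angle of view α = 2·arctan(w/2f) with w = 13.2 mm and f = 39.88 mm.
w/2f = 0.16550; arctan(0.16550) ≈ 9.3971°, so α ≈ 18.7942°.

18.79°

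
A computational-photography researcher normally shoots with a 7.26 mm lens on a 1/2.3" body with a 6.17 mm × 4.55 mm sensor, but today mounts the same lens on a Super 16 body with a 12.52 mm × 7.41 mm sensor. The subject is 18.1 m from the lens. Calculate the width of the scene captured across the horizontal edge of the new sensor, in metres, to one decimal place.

31.2 m

The focal length stays 7.26 mm; the relevant sensor dimension is now w = 12.52 mm. Object distance dₒ = 18.1 m = 18100 mm.
Thin-lens field width W = w·(dₒ − f)/f = 12.52 × (18100 − 7.26)/7.26 ≈ 31201.254 mm = 31.2013 m.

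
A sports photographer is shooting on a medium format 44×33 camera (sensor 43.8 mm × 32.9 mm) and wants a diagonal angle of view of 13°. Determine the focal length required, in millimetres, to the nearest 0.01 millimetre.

240.40 mm

Sensor diagonal = √(43.8² + 32.9²) = √3000.8500 ≈ 54.7800 mm.
From α = 2·arctan(d/2f) we get f = d / (2·tan(α/2)).
With d = 54.7800 mm and α/2 = 6.5°, tan(α/2) ≈ 0.11394, so f ≈ 54.7800 / 0.22787 ≈ 240.3990 mm.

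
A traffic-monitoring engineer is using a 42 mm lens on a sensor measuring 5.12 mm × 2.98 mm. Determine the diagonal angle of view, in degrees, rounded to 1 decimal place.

Sensor diagonal = √(5.12² + 2.98²) = √35.0948 ≈ 5.9241 mm.
Angle of view α = 2·arctan(d/2f) with d = 5.9241 mm and f = 42 mm.
d/2f = 0.07052; arctan(0.07052) ≈ 4.0341°, so α ≈ 8.0682°.

8.1°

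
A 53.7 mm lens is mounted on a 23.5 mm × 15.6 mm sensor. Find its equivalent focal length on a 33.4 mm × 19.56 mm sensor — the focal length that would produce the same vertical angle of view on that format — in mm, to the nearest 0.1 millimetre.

67.3 mm

Equal angle of view means equal height/f ratio, so f₂ = f₁ · (height₂/height₁) = 53.7 × 19.56/15.6.
f₂ = 53.7 × 1.25385 ≈ 67.332 mm.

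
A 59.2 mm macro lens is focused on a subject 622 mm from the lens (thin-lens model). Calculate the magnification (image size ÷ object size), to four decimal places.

0.1052×

Thin lens: 1/f = 1/dₒ + 1/dᵢ → 1/dᵢ = 1/59.2 − 1/622 = 0.0152842 mm⁻¹, so dᵢ ≈ 65.4271 mm.
Magnification m = dᵢ/dₒ = 65.4271/622 ≈ 0.10519.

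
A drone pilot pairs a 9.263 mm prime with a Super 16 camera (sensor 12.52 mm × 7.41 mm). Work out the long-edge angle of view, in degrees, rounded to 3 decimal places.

68.102°

Angle of view α = 2·arctan(w/2f) with w = 12.52 mm and f = 9.263 mm.
w/2f = 0.67581; arctan(0.67581) ≈ 34.0511°, so α ≈ 68.1022°.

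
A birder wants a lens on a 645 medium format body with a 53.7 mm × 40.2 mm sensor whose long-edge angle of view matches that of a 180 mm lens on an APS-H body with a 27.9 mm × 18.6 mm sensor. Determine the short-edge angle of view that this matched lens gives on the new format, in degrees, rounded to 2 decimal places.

6.64°

Equal long-edge AOV ⇒ f₂ = f₁ · 53.7/27.9 = 180 × 1.92473 ≈ 346.4516 mm.
Short-edge AOV on the new format = 2·arctan(40.2 / (2 × 346.4516)) = 2·arctan(0.05802) ≈ 6.6408°.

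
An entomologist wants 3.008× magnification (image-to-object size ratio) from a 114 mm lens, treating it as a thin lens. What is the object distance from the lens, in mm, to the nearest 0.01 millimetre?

151.90 mm

With m = dᵢ/dₒ and 1/f = 1/dₒ + 1/dᵢ, substituting dᵢ = m·dₒ gives 1/f = (1 + 1/m)/dₒ, hence dₒ = f·(1 + 1/m).
dₒ = 114 × (1 + 1/3.008) = 114 × 1.33245 ≈ 151.899 mm.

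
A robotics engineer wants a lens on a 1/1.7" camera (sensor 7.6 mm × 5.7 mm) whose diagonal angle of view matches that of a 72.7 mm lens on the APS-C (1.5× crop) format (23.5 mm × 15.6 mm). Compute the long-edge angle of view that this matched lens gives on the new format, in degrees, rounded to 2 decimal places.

Sensor diagonal = √(23.5² + 15.6²) = √795.6100 ≈ 28.2066 mm.
Sensor diagonal = √(7.6² + 5.7²) = √90.2500 ≈ 9.5000 mm.
Equal diagonal AOV ⇒ f₂ = f₁ · 9.5000/28.2066 = 72.7 × 0.33680 ≈ 24.4854 mm.
Long-edge AOV on the new format = 2·arctan(7.6 / (2 × 24.4854)) = 2·arctan(0.15519) ≈ 17.6432°.

17.64°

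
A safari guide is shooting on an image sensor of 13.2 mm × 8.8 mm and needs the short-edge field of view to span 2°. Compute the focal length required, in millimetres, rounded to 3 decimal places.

252.076 mm

From α = 2·arctan(h/2f) we get f = h / (2·tan(α/2)).
With h = 8.8 mm and α/2 = 1°, tan(α/2) ≈ 0.01746, so f ≈ 8.8 / 0.03491 ≈ 252.0758 mm.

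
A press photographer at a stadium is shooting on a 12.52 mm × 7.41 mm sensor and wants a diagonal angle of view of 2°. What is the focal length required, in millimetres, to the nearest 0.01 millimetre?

Sensor diagonal = √(12.52² + 7.41²) = √211.6585 ≈ 14.5485 mm.
From α = 2·arctan(d/2f) we get f = d / (2·tan(α/2)).
With d = 14.5485 mm and α/2 = 1°, tan(α/2) ≈ 0.01746, so f ≈ 14.5485 / 0.03491 ≈ 416.7412 mm.

416.74 mm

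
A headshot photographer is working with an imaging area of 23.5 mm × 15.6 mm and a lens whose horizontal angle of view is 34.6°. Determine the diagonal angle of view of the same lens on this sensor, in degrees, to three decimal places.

From the horizontal AOV: f = 23.5 / (2·tan(17.3°)) = 23.5 / 0.62293 ≈ 37.7249 mm.
Sensor diagonal = √(23.5² + 15.6²) = √795.6100 ≈ 28.2066 mm.
Diagonal AOV = 2·arctan(28.2066 / (2 × 37.7249)) = 2·arctan(0.37385) ≈ 40.9960°.

40.996°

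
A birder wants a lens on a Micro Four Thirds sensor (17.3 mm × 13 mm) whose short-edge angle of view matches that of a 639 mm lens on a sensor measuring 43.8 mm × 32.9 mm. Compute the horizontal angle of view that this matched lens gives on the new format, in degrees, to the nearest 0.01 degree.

3.92°

Equal short-edge AOV ⇒ f₂ = f₁ · 13/32.9 = 639 × 0.39514 ≈ 252.4924 mm.
Horizontal AOV on the new format = 2·arctan(17.3 / (2 × 252.4924)) = 2·arctan(0.03426) ≈ 3.9242°.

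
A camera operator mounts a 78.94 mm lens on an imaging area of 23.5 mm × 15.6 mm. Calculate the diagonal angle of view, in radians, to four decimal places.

0.3536 rad

Sensor diagonal = √(23.5² + 15.6²) = √795.6100 ≈ 28.2066 mm.
Angle of view α = 2·arctan(d/2f) with d = 28.2066 mm and f = 78.94 mm.
d/2f = 0.17866; arctan(0.17866) ≈ 0.1768 rad, so α ≈ 0.3536 rad.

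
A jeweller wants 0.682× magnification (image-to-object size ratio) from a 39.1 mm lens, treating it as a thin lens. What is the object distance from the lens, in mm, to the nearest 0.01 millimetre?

With m = dᵢ/dₒ and 1/f = 1/dₒ + 1/dᵢ, substituting dᵢ = m·dₒ gives 1/f = (1 + 1/m)/dₒ, hence dₒ = f·(1 + 1/m).
dₒ = 39.1 × (1 + 1/0.682) = 39.1 × 2.46628 ≈ 96.431 mm.

96.43 mm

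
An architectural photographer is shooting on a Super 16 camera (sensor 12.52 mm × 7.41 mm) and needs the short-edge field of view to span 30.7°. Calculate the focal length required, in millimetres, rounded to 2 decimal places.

13.50 mm

From α = 2·arctan(h/2f) we get f = h / (2·tan(α/2)).
With h = 7.41 mm and α/2 = 15.35°, tan(α/2) ≈ 0.27451, so f ≈ 7.41 / 0.54901 ≈ 13.4969 mm.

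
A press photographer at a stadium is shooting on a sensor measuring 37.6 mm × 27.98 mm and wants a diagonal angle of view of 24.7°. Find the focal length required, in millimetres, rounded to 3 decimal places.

Sensor diagonal = √(37.6² + 27.98²) = √2196.6404 ≈ 46.8683 mm.
From α = 2·arctan(d/2f) we get f = d / (2·tan(α/2)).
With d = 46.8683 mm and α/2 = 12.35°, tan(α/2) ≈ 0.21895, so f ≈ 46.8683 / 0.43790 ≈ 107.0300 mm.

107.030 mm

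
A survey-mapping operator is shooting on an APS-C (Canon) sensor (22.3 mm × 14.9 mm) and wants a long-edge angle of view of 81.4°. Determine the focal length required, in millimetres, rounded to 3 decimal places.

From α = 2·arctan(w/2f) we get f = w / (2·tan(α/2)).
With w = 22.3 mm and α/2 = 40.7°, tan(α/2) ≈ 0.86014, so f ≈ 22.3 / 1.72027 ≈ 12.9631 mm.

12.963 mm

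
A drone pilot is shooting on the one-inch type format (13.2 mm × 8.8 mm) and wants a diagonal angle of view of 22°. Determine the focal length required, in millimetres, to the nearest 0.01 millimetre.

Sensor diagonal = √(13.2² + 8.8²) = √251.6800 ≈ 15.8644 mm.
From α = 2·arctan(d/2f) we get f = d / (2·tan(α/2)).
With d = 15.8644 mm and α/2 = 11°, tan(α/2) ≈ 0.19438, so f ≈ 15.8644 / 0.38876 ≈ 40.8077 mm.

40.81 mm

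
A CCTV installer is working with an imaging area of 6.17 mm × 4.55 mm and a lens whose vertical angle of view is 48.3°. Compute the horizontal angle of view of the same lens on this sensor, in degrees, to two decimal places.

From the vertical AOV: f = 4.55 / (2·tan(24.15°)) = 4.55 / 0.89674 ≈ 5.0739 mm.
Horizontal AOV = 2·arctan(6.17 / (2 × 5.0739)) = 2·arctan(0.60801) ≈ 62.5999°.

62.60°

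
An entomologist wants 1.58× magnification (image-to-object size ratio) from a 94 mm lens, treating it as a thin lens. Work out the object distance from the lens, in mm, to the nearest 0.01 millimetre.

With m = dᵢ/dₒ and 1/f = 1/dₒ + 1/dᵢ, substituting dᵢ = m·dₒ gives 1/f = (1 + 1/m)/dₒ, hence dₒ = f·(1 + 1/m).
dₒ = 94 × (1 + 1/1.58) = 94 × 1.63291 ≈ 153.494 mm.

153.49 mm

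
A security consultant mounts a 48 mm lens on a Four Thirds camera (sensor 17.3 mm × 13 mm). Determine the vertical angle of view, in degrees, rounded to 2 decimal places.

15.42°

Angle of view α = 2·arctan(h/2f) with h = 13 mm and f = 48 mm.
h/2f = 0.13542; arctan(0.13542) ≈ 7.7119°, so α ≈ 15.4238°.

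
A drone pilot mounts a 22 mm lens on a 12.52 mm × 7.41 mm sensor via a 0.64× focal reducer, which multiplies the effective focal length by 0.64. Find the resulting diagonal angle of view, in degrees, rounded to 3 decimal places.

54.645°

Effective focal length f = 22 × 0.64 = 14.08 mm.
Sensor diagonal = √(12.52² + 7.41²) = √211.6585 ≈ 14.5485 mm.
α = 2·arctan(14.548 / (2 × 14.08)) = 2·arctan(0.51664) ≈ 54.6451°.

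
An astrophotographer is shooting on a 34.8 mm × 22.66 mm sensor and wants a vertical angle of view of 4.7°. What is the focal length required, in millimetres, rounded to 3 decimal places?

From α = 2·arctan(h/2f) we get f = h / (2·tan(α/2)).
With h = 22.66 mm and α/2 = 2.35°, tan(α/2) ≈ 0.04104, so f ≈ 22.66 / 0.08208 ≈ 276.0839 mm.

276.084 mm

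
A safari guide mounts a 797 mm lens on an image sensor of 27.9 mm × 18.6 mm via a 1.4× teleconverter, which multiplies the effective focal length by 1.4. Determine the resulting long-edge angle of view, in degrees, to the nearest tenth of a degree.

Effective focal length f = 797 × 1.4 = 1115.8 mm.
α = 2·arctan(27.9 / (2 × 1115.8)) = 2·arctan(0.01250) ≈ 1.4326°.

1.4°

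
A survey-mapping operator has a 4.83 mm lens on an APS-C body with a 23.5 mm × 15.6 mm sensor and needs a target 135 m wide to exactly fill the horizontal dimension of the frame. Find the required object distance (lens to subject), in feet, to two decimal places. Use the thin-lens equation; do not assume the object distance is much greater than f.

W: 135 m = 135000 mm.
Magnification m = w/W = dᵢ/dₒ; combined with 1/f = 1/dₒ + 1/dᵢ this gives dₒ = f·(1 + W/w).
dₒ = 4.83 mm × (1 + 135000/23.5) = 4.83 × 5745.6809 ≈ 27751.639 mm = 27751.639/304.8 ft = 91.0487 ft.

91.05 ft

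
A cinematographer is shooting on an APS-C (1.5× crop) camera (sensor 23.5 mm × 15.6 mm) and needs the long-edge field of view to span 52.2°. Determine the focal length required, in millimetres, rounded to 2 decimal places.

From α = 2·arctan(w/2f) we get f = w / (2·tan(α/2)).
With w = 23.5 mm and α/2 = 26.1°, tan(α/2) ≈ 0.48989, so f ≈ 23.5 / 0.97979 ≈ 23.9847 mm.

23.98 mm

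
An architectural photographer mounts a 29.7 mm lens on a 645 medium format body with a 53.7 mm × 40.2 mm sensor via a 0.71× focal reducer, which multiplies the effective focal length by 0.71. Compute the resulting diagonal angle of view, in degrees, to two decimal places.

115.68°

Effective focal length f = 29.7 × 0.71 = 21.087 mm.
Sensor diagonal = √(53.7² + 40.2²) = √4499.7300 ≈ 67.0800 mm.
α = 2·arctan(67.080 / (2 × 21.087)) = 2·arctan(1.59055) ≈ 115.6839°.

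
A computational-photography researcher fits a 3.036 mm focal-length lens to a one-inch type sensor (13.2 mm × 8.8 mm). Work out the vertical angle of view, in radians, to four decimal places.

Angle of view α = 2·arctan(h/2f) with h = 8.8 mm and f = 3.036 mm.
h/2f = 1.44928; arctan(1.44928) ≈ 0.9668 rad, so α ≈ 1.9336 rad.

1.9336 rad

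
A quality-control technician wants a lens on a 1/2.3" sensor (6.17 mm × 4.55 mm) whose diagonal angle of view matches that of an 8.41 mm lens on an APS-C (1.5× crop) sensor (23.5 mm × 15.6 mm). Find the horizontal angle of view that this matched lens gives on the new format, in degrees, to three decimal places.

106.929°

Sensor diagonal = √(23.5² + 15.6²) = √795.6100 ≈ 28.2066 mm.
Sensor diagonal = √(6.17² + 4.55²) = √58.7714 ≈ 7.6663 mm.
Equal diagonal AOV ⇒ f₂ = f₁ · 7.6663/28.2066 = 8.41 × 0.27179 ≈ 2.2858 mm.
Horizontal AOV on the new format = 2·arctan(6.17 / (2 × 2.2858)) = 2·arctan(1.34967) ≈ 106.9287°.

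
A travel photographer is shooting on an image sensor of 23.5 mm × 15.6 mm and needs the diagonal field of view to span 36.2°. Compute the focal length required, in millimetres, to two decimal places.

43.15 mm

Sensor diagonal = √(23.5² + 15.6²) = √795.6100 ≈ 28.2066 mm.
From α = 2·arctan(d/2f) we get f = d / (2·tan(α/2)).
With d = 28.2066 mm and α/2 = 18.1°, tan(α/2) ≈ 0.32685, so f ≈ 28.2066 / 0.65370 ≈ 43.1490 mm.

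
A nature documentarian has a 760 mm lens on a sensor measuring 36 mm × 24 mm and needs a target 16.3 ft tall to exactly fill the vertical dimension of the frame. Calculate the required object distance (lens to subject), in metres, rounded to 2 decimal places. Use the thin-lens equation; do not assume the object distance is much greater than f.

W: 16.3 ft × 304.8 mm/ft = 4968.24 mm.
Magnification m = h/W = dᵢ/dₒ; combined with 1/f = 1/dₒ + 1/dᵢ this gives dₒ = f·(1 + W/h).
dₒ = 760 mm × (1 + 4968.24/24) = 760 × 208.0100 ≈ 158087.595 mm = 158.088 m.

158.09 m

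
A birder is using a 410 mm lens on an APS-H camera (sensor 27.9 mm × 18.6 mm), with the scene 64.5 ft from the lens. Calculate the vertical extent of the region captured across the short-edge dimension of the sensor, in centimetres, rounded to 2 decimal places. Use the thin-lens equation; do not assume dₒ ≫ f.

87.33 cm

dₒ: 64.5 ft × 304.8 mm/ft = 19659.60 mm.
Similar triangles through the lens centre give W/dₒ = h/dᵢ; with 1/f = 1/dₒ + 1/dᵢ this gives W = h·(dₒ − f)/f.
W = 18.6 mm × (19659.6 − 410) / 410 = 18.6 × 46.9502 ≈ 873.275 mm = 87.3275 cm.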